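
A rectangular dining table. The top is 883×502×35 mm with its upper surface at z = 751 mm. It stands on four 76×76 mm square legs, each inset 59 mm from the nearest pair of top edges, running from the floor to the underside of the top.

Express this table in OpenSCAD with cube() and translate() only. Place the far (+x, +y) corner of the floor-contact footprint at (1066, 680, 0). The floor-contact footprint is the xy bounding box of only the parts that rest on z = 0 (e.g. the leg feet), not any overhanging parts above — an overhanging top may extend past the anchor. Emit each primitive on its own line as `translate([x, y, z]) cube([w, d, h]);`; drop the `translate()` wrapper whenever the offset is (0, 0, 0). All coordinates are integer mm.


translate([242, 237, 716]) cube([883, 502, 35]);
translate([301, 296, 0]) cube([76, 76, 716]);
translate([990, 296, 0]) cube([76, 76, 716]);
translate([301, 604, 0]) cube([76, 76, 716]);
translate([990, 604, 0]) cube([76, 76, 716]);


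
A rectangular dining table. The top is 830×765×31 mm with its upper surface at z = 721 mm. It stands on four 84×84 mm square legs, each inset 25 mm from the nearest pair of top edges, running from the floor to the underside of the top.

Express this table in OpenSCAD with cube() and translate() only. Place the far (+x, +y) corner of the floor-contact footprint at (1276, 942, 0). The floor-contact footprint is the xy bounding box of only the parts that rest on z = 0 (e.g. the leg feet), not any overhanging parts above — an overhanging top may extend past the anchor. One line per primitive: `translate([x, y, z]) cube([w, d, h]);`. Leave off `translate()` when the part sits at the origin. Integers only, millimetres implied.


// leg_h = 721 - 31 = 690
translate([471, 202, 690]) cube([830, 765, 31]);
translate([496, 227, 0]) cube([84, 84, 690]);
translate([1192, 227, 0]) cube([84, 84, 690]);
translate([496, 858, 0]) cube([84, 84, 690]);
translate([1192, 858, 0]) cube([84, 84, 690]);


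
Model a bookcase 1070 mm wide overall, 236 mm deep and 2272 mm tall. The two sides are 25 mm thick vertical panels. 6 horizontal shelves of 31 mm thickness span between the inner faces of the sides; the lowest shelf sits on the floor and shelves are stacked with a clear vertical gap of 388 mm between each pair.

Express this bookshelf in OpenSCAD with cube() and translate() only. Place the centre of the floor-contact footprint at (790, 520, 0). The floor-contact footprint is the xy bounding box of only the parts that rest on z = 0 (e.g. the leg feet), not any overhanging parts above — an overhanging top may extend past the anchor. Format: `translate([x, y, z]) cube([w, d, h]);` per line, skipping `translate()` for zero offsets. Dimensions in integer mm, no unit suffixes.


translate([255, 402, 0]) cube([25, 236, 2272]);
translate([1300, 402, 0]) cube([25, 236, 2272]);
translate([280, 402, 0]) cube([1020, 236, 31]);
translate([280, 402, 419]) cube([1020, 236, 31]);
translate([280, 402, 838]) cube([1020, 236, 31]);
translate([280, 402, 1257]) cube([1020, 236, 31]);
translate([280, 402, 1676]) cube([1020, 236, 31]);
translate([280, 402, 2095]) cube([1020, 236, 31]);


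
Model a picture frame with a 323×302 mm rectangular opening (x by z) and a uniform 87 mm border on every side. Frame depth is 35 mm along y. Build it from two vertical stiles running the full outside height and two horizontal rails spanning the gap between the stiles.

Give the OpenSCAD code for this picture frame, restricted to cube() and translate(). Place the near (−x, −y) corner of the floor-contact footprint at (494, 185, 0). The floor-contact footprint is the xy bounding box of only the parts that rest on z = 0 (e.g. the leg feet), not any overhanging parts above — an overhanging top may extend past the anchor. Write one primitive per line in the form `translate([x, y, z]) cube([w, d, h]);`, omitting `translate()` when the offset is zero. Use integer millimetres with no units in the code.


translate([494, 185, 0]) cube([87, 35, 476]);
translate([904, 185, 0]) cube([87, 35, 476]);
translate([581, 185, 0]) cube([323, 35, 87]);
translate([581, 185, 389]) cube([323, 35, 87]);


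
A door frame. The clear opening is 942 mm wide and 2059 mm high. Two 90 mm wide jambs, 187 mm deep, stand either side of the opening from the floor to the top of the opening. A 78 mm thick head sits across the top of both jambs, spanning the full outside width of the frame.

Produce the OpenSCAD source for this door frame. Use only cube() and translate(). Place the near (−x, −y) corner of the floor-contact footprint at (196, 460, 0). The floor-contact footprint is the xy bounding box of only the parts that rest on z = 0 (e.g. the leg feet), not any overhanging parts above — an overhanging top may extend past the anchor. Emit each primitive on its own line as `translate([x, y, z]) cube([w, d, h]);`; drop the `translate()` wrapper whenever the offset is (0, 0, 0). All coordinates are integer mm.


translate([196, 460, 0]) cube([90, 187, 2059]);
translate([1228, 460, 0]) cube([90, 187, 2059]);
translate([196, 460, 2059]) cube([1122, 187, 78]);


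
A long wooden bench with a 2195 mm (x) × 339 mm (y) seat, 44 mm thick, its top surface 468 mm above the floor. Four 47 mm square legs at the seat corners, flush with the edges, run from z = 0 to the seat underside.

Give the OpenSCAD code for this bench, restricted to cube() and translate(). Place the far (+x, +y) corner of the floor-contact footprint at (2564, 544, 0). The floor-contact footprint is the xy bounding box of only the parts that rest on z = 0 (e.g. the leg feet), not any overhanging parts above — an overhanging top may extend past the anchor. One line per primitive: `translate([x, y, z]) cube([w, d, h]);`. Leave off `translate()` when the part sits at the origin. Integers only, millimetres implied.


// leg_h = 468 − 44 = 424
translate([369, 205, 424]) cube([2195, 339, 44]);
translate([369, 205, 0]) cube([47, 47, 424]);
translate([369, 497, 0]) cube([47, 47, 424]);
translate([2517, 205, 0]) cube([47, 47, 424]);
translate([2517, 497, 0]) cube([47, 47, 424]);


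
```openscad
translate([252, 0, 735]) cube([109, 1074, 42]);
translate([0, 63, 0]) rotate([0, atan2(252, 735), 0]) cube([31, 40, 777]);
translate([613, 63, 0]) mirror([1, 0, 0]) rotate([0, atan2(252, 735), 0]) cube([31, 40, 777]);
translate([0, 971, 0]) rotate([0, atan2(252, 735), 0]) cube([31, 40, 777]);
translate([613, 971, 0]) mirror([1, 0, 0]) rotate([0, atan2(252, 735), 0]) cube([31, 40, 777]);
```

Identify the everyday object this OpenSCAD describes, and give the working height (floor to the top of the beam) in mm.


A sawhorse. The overall height is 777 mm.

A beam across two mirrored pairs of raked legs — a sawhorse. The beam's underside is at z = 735 (matching the legs' vertical rise in atan2(252, 735)) and the beam is 42 mm tall, so its top is at 735 + 42 = 777 mm. The raked legs top out at the beam's underside, so that is the highest point.


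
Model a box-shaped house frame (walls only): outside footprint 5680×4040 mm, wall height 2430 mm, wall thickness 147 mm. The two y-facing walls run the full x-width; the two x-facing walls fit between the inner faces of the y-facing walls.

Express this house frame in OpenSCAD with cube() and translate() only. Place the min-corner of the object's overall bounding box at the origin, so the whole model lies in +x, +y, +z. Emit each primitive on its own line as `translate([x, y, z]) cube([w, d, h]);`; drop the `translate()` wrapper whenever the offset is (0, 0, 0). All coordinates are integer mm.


cube([5680, 147, 2430]);
translate([0, 3893, 0]) cube([5680, 147, 2430]);
translate([0, 147, 0]) cube([147, 3746, 2430]);
translate([5533, 147, 0]) cube([147, 3746, 2430]);


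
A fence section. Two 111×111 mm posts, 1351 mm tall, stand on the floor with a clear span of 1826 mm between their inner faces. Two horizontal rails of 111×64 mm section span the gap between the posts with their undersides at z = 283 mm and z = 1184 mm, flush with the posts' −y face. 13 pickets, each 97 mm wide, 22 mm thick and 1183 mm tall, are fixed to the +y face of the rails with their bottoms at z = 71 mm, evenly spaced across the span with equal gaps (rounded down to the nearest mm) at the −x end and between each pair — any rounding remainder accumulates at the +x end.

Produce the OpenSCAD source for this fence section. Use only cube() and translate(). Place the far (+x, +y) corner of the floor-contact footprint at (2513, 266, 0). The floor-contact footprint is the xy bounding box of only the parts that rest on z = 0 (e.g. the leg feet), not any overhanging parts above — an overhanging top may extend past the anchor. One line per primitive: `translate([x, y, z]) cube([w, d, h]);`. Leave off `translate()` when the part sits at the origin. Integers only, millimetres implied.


translate([465, 155, 0]) cube([111, 111, 1351]);
translate([2402, 155, 0]) cube([111, 111, 1351]);
translate([576, 155, 283]) cube([1826, 111, 64]);
translate([576, 155, 1184]) cube([1826, 111, 64]);
translate([616, 266, 71]) cube([97, 22, 1183]);
translate([753, 266, 71]) cube([97, 22, 1183]);
translate([890, 266, 71]) cube([97, 22, 1183]);
translate([1027, 266, 71]) cube([97, 22, 1183]);
translate([1164, 266, 71]) cube([97, 22, 1183]);
translate([1301, 266, 71]) cube([97, 22, 1183]);
translate([1438, 266, 71]) cube([97, 22, 1183]);
translate([1575, 266, 71]) cube([97, 22, 1183]);
translate([1712, 266, 71]) cube([97, 22, 1183]);
translate([1849, 266, 71]) cube([97, 22, 1183]);
translate([1986, 266, 71]) cube([97, 22, 1183]);
translate([2123, 266, 71]) cube([97, 22, 1183]);
translate([2260, 266, 71]) cube([97, 22, 1183]);


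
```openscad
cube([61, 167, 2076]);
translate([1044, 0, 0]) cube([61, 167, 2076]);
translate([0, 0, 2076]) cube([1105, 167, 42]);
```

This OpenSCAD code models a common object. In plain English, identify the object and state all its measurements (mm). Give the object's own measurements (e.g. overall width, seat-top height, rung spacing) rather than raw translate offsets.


A door frame. The clear opening is 983 mm wide and 2076 mm high. Two 61 mm wide jambs, 167 mm deep, stand either side of the opening from the floor to the top of the opening. A 42 mm thick head sits across the top of both jambs, spanning the full outside width of the frame.


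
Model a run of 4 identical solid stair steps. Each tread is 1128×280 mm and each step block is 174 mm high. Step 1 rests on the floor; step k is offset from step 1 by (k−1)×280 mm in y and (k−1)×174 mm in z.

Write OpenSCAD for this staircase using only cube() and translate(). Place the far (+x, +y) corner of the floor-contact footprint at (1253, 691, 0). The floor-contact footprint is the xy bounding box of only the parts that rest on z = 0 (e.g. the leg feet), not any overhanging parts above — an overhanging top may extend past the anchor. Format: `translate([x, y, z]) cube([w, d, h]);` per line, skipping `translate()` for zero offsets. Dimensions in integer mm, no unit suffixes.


translate([125, 411, 0]) cube([1128, 280, 174]);
translate([125, 691, 174]) cube([1128, 280, 174]);
translate([125, 971, 348]) cube([1128, 280, 174]);
translate([125, 1251, 522]) cube([1128, 280, 174]);


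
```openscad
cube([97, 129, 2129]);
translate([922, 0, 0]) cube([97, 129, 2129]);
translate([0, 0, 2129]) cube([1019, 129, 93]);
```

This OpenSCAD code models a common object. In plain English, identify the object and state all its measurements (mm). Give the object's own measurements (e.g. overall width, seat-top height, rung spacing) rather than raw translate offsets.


A door frame. The clear opening is 825 mm wide and 2129 mm high. Two 97 mm wide jambs, 129 mm deep, stand either side of the opening from the floor to the top of the opening. A 93 mm thick head sits across the top of both jambs, spanning the full outside width of the frame.


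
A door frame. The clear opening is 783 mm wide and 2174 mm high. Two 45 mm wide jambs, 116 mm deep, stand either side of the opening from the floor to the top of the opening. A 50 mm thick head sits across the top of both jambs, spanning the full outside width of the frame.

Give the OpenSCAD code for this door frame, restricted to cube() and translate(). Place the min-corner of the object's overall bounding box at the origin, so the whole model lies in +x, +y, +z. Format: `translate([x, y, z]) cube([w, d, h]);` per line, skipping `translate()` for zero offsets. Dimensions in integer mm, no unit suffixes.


cube([45, 116, 2174]);
translate([828, 0, 0]) cube([45, 116, 2174]);
translate([0, 0, 2174]) cube([873, 116, 50]);


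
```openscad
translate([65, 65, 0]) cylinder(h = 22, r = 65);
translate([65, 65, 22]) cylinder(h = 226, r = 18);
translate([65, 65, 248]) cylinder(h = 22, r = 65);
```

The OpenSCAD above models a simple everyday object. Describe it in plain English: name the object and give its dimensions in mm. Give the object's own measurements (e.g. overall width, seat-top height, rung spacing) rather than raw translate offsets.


A spool: two coaxial disc flanges of radius 65 mm and thickness 22 mm, joined by a core cylinder of radius 18 mm and height 226 mm. The lower flange rests on z = 0 and the three cylinders share a vertical axis.


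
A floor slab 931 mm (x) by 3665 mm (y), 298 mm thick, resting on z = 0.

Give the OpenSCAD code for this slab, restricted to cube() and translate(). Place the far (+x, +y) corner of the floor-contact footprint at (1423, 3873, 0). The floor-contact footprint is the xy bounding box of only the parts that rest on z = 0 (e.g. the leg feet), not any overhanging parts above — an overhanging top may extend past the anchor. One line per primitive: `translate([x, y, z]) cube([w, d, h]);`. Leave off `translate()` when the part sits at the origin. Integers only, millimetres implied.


translate([492, 208, 0]) cube([931, 3665, 298]);


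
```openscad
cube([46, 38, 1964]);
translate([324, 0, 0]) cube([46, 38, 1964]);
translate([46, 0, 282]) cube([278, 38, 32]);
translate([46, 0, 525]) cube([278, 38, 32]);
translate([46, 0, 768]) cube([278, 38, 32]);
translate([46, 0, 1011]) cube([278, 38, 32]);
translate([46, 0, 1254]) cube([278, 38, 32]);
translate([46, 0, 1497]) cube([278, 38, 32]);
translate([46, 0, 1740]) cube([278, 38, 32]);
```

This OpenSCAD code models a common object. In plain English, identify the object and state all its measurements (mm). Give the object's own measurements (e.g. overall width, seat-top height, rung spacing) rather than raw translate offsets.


A straight ladder. Two 46×38 mm vertical rails, 1964 mm tall, stand 370 mm apart (outside-to-outside) with their front faces coplanar on the −y side. 7 rungs, each 38 mm deep and 32 mm tall, span between the inner faces of the rails, front faces flush with the rails. The lowest rung's underside is at z = 282 mm and rungs are spaced 243 mm apart (underside to underside).


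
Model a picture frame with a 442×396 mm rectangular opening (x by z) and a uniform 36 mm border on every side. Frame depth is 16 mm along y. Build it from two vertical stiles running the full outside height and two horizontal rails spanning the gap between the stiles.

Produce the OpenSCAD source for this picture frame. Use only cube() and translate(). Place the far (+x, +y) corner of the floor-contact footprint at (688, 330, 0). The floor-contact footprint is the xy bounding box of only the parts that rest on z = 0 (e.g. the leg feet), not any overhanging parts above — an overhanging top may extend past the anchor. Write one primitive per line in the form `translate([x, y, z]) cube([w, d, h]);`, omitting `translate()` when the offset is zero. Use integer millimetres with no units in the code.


translate([174, 314, 0]) cube([36, 16, 468]);
translate([652, 314, 0]) cube([36, 16, 468]);
translate([210, 314, 0]) cube([442, 16, 36]);
translate([210, 314, 432]) cube([442, 16, 36]);


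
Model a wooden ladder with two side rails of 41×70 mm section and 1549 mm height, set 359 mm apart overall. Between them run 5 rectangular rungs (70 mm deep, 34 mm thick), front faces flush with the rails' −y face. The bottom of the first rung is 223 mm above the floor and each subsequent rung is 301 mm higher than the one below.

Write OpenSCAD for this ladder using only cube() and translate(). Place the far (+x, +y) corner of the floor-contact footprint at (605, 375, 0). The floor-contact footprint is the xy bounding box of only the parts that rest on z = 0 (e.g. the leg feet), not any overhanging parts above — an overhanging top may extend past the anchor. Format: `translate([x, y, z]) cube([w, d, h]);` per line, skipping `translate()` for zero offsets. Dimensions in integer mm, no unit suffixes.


translate([246, 305, 0]) cube([41, 70, 1549]);
translate([564, 305, 0]) cube([41, 70, 1549]);
translate([287, 305, 223]) cube([277, 70, 34]);
translate([287, 305, 524]) cube([277, 70, 34]);
translate([287, 305, 825]) cube([277, 70, 34]);
translate([287, 305, 1126]) cube([277, 70, 34]);
translate([287, 305, 1427]) cube([277, 70, 34]);


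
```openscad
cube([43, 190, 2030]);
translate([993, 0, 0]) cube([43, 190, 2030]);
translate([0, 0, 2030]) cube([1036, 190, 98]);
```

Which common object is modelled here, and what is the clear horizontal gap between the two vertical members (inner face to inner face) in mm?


A door frame. The clear opening width is 950 mm.

Two 2030 mm tall posts with a header on top — a door frame. The left jamb is 43 mm wide at x = 0; the right jamb starts at x = 993. The clear opening is 993 − 43 = 950 mm.


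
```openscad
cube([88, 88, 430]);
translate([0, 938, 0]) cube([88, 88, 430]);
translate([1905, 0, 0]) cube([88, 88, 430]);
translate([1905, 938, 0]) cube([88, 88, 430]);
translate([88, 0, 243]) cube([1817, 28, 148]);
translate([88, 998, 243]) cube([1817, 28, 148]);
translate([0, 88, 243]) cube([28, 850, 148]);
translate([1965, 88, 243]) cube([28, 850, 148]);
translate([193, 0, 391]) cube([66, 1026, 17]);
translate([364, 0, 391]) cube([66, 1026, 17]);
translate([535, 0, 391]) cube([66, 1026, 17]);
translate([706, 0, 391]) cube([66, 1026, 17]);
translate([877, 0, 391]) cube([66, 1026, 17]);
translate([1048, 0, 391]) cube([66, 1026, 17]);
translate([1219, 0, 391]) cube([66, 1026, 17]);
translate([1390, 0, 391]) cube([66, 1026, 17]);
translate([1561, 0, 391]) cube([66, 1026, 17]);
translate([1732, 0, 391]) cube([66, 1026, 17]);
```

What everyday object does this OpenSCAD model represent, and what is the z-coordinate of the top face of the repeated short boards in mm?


A bed frame. The slat-top height is 408 mm.

Four posts, four rails, and a row of slats — a bed frame. Slats sit on the rails at z = 243 + 148 = 391; with slat thickness 17, the top is 408 mm.


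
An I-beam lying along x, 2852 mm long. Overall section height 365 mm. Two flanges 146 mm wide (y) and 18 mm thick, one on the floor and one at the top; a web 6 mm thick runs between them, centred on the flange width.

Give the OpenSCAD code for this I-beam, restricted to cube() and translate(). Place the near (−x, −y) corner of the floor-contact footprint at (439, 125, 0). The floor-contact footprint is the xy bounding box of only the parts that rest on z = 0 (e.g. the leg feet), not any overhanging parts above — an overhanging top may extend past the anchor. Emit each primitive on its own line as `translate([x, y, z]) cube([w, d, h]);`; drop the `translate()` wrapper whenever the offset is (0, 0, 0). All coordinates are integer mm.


translate([439, 125, 0]) cube([2852, 146, 18]);
translate([439, 195, 18]) cube([2852, 6, 329]);
translate([439, 125, 347]) cube([2852, 146, 18]);


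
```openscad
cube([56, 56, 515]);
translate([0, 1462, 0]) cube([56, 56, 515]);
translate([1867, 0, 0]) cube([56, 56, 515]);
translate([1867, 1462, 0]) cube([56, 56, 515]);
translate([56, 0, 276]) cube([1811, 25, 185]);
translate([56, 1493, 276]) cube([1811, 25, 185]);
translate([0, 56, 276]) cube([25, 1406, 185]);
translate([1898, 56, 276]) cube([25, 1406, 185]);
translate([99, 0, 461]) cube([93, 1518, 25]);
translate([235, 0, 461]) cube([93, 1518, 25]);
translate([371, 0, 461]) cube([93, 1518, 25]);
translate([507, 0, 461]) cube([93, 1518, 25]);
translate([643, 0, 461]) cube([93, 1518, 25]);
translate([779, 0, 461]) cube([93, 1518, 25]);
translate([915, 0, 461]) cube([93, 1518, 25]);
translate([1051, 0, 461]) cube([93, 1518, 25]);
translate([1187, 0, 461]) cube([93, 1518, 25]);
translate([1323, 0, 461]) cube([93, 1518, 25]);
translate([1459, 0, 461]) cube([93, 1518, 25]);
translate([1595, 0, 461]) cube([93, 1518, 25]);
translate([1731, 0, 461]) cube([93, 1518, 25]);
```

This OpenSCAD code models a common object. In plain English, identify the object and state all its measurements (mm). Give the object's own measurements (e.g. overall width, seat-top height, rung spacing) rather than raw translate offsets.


A bed frame 1923 mm long (x) by 1518 mm wide (y). Four 56×56 mm corner posts, 515 mm tall, at the corners of the footprint. Four rails of 25 mm thickness and 185 mm height run between adjacent posts with their undersides at z = 276 mm, their outer faces flush with the outside of the frame (the two x-running rails run between the posts' inner faces; the two y-running rails run between the posts' inner faces). 13 slats, each 93 mm wide (x) and 25 mm thick, lie across the top of the two x-running rails, running the full 1518 mm width of the frame in y; along x they sit between the end posts with a 43 mm gap after the −x posts and between neighbouring slats and before the +x posts.


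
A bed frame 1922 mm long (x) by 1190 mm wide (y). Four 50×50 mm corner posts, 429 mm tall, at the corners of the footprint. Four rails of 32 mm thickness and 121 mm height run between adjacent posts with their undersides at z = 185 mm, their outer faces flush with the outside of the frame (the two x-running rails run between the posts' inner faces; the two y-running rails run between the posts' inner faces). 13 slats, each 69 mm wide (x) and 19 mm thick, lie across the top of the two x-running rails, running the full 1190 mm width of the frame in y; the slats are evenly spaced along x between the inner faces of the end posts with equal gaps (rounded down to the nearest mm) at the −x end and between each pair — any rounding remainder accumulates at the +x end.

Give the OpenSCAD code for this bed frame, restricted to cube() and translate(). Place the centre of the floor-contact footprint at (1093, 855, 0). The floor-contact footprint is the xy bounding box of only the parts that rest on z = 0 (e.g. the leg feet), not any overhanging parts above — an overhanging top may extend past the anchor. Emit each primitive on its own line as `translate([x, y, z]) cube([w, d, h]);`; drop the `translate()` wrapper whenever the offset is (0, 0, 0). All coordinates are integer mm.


translate([132, 260, 0]) cube([50, 50, 429]);
translate([132, 1400, 0]) cube([50, 50, 429]);
translate([2004, 260, 0]) cube([50, 50, 429]);
translate([2004, 1400, 0]) cube([50, 50, 429]);
translate([182, 260, 185]) cube([1822, 32, 121]);
translate([182, 1418, 185]) cube([1822, 32, 121]);
translate([132, 310, 185]) cube([32, 1090, 121]);
translate([2022, 310, 185]) cube([32, 1090, 121]);
translate([248, 260, 306]) cube([69, 1190, 19]);
translate([383, 260, 306]) cube([69, 1190, 19]);
translate([518, 260, 306]) cube([69, 1190, 19]);
translate([653, 260, 306]) cube([69, 1190, 19]);
translate([788, 260, 306]) cube([69, 1190, 19]);
translate([923, 260, 306]) cube([69, 1190, 19]);
translate([1058, 260, 306]) cube([69, 1190, 19]);
translate([1193, 260, 306]) cube([69, 1190, 19]);
translate([1328, 260, 306]) cube([69, 1190, 19]);
translate([1463, 260, 306]) cube([69, 1190, 19]);
translate([1598, 260, 306]) cube([69, 1190, 19]);
translate([1733, 260, 306]) cube([69, 1190, 19]);
translate([1868, 260, 306]) cube([69, 1190, 19]);


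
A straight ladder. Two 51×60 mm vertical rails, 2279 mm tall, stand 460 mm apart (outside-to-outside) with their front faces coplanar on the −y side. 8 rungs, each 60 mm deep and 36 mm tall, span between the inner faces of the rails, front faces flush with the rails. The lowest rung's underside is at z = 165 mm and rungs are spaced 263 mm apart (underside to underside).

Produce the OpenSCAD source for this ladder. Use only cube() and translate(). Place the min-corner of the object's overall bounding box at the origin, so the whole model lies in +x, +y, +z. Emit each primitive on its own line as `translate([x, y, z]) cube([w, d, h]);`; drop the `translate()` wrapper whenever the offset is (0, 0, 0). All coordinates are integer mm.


// rung span = 460 - 2*51 = 358
// rung[k] z = 165 + k*263
cube([51, 60, 2279]);
translate([409, 0, 0]) cube([51, 60, 2279]);
translate([51, 0, 165]) cube([358, 60, 36]);
translate([51, 0, 428]) cube([358, 60, 36]);
translate([51, 0, 691]) cube([358, 60, 36]);
translate([51, 0, 954]) cube([358, 60, 36]);
translate([51, 0, 1217]) cube([358, 60, 36]);
translate([51, 0, 1480]) cube([358, 60, 36]);
translate([51, 0, 1743]) cube([358, 60, 36]);
translate([51, 0, 2006]) cube([358, 60, 36]);


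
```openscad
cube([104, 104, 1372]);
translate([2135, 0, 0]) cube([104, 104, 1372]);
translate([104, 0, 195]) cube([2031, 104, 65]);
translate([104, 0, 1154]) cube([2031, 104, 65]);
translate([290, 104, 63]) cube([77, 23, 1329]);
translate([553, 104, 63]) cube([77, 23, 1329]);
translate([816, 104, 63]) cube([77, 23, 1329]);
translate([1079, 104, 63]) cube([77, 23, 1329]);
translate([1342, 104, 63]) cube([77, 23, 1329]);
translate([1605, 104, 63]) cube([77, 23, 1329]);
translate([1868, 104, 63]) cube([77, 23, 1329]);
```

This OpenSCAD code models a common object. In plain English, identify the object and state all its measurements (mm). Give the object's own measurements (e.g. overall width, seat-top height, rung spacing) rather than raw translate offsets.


A fence section. Two 104×104 mm posts, 1372 mm tall, stand on the floor with a clear span of 2031 mm between their inner faces. Two horizontal rails of 104×65 mm section span the gap between the posts with their undersides at z = 195 mm and z = 1154 mm, flush with the posts' −y face. 7 pickets, each 77 mm wide, 23 mm thick and 1329 mm tall, are fixed to the +y face of the rails with their bottoms at z = 63 mm, spaced across the span with a 186 mm gap after the −x post and between neighbouring pickets, with 190 mm left before the +x post.


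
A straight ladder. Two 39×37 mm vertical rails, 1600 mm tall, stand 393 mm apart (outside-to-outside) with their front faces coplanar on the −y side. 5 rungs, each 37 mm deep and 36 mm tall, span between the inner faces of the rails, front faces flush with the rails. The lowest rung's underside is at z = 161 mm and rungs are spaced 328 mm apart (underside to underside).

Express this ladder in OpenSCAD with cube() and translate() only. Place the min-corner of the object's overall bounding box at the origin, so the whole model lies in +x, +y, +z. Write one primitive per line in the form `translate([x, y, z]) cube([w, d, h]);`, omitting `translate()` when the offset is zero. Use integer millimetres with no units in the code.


// rung span = 393 - 2*39 = 315
// rung[k] z = 161 + k*328
cube([39, 37, 1600]);
translate([354, 0, 0]) cube([39, 37, 1600]);
translate([39, 0, 161]) cube([315, 37, 36]);
translate([39, 0, 489]) cube([315, 37, 36]);
translate([39, 0, 817]) cube([315, 37, 36]);
translate([39, 0, 1145]) cube([315, 37, 36]);
translate([39, 0, 1473]) cube([315, 37, 36]);


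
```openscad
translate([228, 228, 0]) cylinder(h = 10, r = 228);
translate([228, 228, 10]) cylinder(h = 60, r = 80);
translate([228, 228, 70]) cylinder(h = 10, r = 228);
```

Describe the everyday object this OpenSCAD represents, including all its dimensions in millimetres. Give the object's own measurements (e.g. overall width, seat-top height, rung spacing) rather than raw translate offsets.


A spool: two coaxial disc flanges of radius 228 mm and thickness 10 mm, joined by a core cylinder of radius 80 mm and height 60 mm. The lower flange rests on z = 0 and the three cylinders share a vertical axis.


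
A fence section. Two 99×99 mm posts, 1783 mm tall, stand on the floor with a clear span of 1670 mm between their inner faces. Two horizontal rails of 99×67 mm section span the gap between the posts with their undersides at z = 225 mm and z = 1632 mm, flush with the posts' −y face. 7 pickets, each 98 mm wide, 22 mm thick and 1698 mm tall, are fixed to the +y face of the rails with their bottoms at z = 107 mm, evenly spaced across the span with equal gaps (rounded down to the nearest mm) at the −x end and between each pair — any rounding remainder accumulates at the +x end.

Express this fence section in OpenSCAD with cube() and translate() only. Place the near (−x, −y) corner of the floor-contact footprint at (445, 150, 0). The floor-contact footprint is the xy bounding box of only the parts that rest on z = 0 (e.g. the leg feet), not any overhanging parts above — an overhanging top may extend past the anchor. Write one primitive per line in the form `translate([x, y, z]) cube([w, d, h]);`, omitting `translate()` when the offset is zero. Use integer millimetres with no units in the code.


translate([445, 150, 0]) cube([99, 99, 1783]);
translate([2214, 150, 0]) cube([99, 99, 1783]);
translate([544, 150, 225]) cube([1670, 99, 67]);
translate([544, 150, 1632]) cube([1670, 99, 67]);
translate([667, 249, 107]) cube([98, 22, 1698]);
translate([888, 249, 107]) cube([98, 22, 1698]);
translate([1109, 249, 107]) cube([98, 22, 1698]);
translate([1330, 249, 107]) cube([98, 22, 1698]);
translate([1551, 249, 107]) cube([98, 22, 1698]);
translate([1772, 249, 107]) cube([98, 22, 1698]);
translate([1993, 249, 107]) cube([98, 22, 1698]);


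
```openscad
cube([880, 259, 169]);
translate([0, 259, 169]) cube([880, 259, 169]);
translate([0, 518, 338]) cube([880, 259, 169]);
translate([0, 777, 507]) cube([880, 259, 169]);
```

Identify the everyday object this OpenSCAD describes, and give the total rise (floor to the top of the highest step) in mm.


A staircase. The total rise is 676 mm.

4 identical blocks, each offset up and back from the previous — a staircase. Each step is 169 mm tall and there are 4 of them, so the total rise is 4 × 169 = 676 mm.


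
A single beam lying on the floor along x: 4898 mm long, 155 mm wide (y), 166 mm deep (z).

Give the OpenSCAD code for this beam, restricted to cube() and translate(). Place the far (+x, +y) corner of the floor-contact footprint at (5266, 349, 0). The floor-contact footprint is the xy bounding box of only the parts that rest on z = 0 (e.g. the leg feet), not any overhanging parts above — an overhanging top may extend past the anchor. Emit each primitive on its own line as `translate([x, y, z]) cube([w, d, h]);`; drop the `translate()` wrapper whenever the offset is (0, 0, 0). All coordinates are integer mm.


translate([368, 194, 0]) cube([4898, 155, 166]);


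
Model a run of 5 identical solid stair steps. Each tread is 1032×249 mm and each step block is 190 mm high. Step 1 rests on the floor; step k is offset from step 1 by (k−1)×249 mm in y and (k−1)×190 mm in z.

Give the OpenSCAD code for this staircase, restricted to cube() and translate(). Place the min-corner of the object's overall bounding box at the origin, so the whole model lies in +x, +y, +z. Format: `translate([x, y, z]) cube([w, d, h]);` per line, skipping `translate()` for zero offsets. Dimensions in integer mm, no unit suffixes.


cube([1032, 249, 190]);
translate([0, 249, 190]) cube([1032, 249, 190]);
translate([0, 498, 380]) cube([1032, 249, 190]);
translate([0, 747, 570]) cube([1032, 249, 190]);
translate([0, 996, 760]) cube([1032, 249, 190]);


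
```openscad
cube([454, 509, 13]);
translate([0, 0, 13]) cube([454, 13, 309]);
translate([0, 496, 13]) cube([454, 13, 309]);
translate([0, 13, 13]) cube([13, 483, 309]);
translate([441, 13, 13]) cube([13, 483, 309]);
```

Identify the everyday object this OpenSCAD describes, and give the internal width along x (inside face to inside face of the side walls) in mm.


An open box. The internal width is 428 mm.

A 454×509 base slab with four walls standing on it — an open box. The base is 454 mm wide and the walls are 13 mm thick, so the internal width is 454 − 2 × 13 = 428 mm.


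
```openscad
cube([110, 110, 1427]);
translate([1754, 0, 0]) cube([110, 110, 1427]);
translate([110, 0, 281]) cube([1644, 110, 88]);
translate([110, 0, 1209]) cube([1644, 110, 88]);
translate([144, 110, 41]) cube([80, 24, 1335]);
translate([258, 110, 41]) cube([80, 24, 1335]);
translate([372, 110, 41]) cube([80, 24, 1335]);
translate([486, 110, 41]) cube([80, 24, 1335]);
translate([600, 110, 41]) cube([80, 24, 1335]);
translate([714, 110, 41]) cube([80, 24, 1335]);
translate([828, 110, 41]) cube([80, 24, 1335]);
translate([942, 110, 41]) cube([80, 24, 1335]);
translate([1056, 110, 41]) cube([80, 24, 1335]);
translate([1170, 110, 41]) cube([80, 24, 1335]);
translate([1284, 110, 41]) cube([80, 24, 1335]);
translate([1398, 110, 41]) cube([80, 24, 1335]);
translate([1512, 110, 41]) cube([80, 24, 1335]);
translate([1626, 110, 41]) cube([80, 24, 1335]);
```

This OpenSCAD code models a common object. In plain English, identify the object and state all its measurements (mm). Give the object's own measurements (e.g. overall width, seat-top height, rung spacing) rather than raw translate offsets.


A fence section. Two 110×110 mm posts, 1427 mm tall, stand on the floor with a clear span of 1644 mm between their inner faces. Two horizontal rails of 110×88 mm section span the gap between the posts with their undersides at z = 281 mm and z = 1209 mm, flush with the posts' −y face. 14 pickets, each 80 mm wide, 24 mm thick and 1335 mm tall, are fixed to the +y face of the rails with their bottoms at z = 41 mm, spaced across the span with a 34 mm gap after the −x post and between neighbouring pickets, with 48 mm left before the +x post.


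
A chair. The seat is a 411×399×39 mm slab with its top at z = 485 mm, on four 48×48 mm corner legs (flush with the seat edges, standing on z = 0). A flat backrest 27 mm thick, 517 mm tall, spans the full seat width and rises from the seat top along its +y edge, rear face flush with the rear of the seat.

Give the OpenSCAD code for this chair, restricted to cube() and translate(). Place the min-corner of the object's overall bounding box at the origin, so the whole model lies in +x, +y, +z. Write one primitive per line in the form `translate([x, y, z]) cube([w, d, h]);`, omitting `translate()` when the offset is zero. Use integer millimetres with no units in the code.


translate([0, 0, 446]) cube([411, 399, 39]);
cube([48, 48, 446]);
translate([363, 0, 0]) cube([48, 48, 446]);
translate([0, 351, 0]) cube([48, 48, 446]);
translate([363, 351, 0]) cube([48, 48, 446]);
translate([0, 372, 485]) cube([411, 27, 517]);


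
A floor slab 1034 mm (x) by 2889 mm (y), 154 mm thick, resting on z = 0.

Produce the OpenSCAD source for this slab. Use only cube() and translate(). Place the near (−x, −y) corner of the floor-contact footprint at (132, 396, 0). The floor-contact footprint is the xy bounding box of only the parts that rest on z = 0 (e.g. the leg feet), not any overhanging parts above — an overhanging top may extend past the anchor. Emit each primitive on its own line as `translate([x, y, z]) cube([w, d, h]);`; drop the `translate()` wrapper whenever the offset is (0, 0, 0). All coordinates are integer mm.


translate([132, 396, 0]) cube([1034, 2889, 154]);


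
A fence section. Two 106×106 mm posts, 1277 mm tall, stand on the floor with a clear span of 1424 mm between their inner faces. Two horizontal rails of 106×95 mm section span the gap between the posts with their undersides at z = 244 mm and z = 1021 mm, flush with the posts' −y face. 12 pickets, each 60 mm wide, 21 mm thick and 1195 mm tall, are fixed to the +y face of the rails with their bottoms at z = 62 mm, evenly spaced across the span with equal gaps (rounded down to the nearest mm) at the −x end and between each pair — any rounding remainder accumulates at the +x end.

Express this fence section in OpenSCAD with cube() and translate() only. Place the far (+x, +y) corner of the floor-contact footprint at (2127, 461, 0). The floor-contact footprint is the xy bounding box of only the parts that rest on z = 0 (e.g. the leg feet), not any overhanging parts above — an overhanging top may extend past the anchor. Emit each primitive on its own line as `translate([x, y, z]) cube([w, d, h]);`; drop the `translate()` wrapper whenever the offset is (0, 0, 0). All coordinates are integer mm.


translate([491, 355, 0]) cube([106, 106, 1277]);
translate([2021, 355, 0]) cube([106, 106, 1277]);
translate([597, 355, 244]) cube([1424, 106, 95]);
translate([597, 355, 1021]) cube([1424, 106, 95]);
translate([651, 461, 62]) cube([60, 21, 1195]);
translate([765, 461, 62]) cube([60, 21, 1195]);
translate([879, 461, 62]) cube([60, 21, 1195]);
translate([993, 461, 62]) cube([60, 21, 1195]);
translate([1107, 461, 62]) cube([60, 21, 1195]);
translate([1221, 461, 62]) cube([60, 21, 1195]);
translate([1335, 461, 62]) cube([60, 21, 1195]);
translate([1449, 461, 62]) cube([60, 21, 1195]);
translate([1563, 461, 62]) cube([60, 21, 1195]);
translate([1677, 461, 62]) cube([60, 21, 1195]);
translate([1791, 461, 62]) cube([60, 21, 1195]);
translate([1905, 461, 62]) cube([60, 21, 1195]);


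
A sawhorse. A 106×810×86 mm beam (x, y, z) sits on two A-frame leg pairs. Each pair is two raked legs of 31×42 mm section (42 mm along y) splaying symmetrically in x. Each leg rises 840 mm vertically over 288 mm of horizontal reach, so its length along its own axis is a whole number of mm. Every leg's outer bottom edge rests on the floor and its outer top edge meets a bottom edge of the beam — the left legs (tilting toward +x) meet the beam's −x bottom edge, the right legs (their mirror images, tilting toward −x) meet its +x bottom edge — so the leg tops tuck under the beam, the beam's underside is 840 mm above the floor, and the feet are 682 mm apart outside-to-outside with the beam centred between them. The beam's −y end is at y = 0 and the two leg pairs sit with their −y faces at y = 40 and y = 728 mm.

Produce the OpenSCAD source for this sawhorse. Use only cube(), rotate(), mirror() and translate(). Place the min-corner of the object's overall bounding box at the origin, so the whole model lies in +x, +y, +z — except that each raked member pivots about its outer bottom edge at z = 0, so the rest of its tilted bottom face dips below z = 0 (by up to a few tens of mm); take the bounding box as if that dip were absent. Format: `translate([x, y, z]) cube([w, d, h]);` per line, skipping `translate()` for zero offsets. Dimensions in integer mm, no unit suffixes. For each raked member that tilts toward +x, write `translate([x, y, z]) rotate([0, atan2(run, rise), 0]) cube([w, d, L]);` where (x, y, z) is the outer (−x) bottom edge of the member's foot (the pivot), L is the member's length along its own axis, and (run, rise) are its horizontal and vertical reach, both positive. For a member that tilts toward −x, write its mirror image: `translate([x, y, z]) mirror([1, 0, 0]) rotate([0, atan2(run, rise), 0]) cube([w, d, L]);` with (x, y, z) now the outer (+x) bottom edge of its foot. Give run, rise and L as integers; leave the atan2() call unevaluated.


// leg length = √(288² + 840²) = 888
// right-leg outer foot x = 2·288 + 106 = 682
// beam min-corner = (288, 0, 840)
translate([288, 0, 840]) cube([106, 810, 86]);
translate([0, 40, 0]) rotate([0, atan2(288, 840), 0]) cube([31, 42, 888]);
translate([682, 40, 0]) mirror([1, 0, 0]) rotate([0, atan2(288, 840), 0]) cube([31, 42, 888]);
translate([0, 728, 0]) rotate([0, atan2(288, 840), 0]) cube([31, 42, 888]);
translate([682, 728, 0]) mirror([1, 0, 0]) rotate([0, atan2(288, 840), 0]) cube([31, 42, 888]);


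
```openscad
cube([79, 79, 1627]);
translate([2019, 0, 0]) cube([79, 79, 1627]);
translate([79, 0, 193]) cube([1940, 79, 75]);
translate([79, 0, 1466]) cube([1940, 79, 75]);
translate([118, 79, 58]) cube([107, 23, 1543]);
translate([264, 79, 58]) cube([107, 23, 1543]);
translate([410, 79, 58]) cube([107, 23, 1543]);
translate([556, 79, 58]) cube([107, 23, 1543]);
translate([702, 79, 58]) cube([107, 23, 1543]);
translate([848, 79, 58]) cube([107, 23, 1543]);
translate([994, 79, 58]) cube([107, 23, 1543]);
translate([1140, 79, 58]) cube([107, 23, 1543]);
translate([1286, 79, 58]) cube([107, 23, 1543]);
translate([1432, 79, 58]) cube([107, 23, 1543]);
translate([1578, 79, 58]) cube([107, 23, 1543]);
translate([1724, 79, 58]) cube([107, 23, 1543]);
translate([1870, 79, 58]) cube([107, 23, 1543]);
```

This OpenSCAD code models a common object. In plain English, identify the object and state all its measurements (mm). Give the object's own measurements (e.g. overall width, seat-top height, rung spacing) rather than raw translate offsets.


A fence section. Two 79×79 mm posts, 1627 mm tall, stand on the floor with a clear span of 1940 mm between their inner faces. Two horizontal rails of 79×75 mm section span the gap between the posts with their undersides at z = 193 mm and z = 1466 mm, flush with the posts' −y face. 13 pickets, each 107 mm wide, 23 mm thick and 1543 mm tall, are fixed to the +y face of the rails with their bottoms at z = 58 mm, spaced across the span with a 39 mm gap after the −x post and between neighbouring pickets, with 42 mm left before the +x post.
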